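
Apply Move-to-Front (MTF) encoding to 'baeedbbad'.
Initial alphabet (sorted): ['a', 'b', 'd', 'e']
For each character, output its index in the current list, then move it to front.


MTF encoding:
'b': index 1 in ['a', 'b', 'd', 'e'] -> ['b', 'a', 'd', 'e']
'a': index 1 in ['b', 'a', 'd', 'e'] -> ['a', 'b', 'd', 'e']
'e': index 3 in ['a', 'b', 'd', 'e'] -> ['e', 'a', 'b', 'd']
'e': index 0 in ['e', 'a', 'b', 'd'] -> ['e', 'a', 'b', 'd']
'd': index 3 in ['e', 'a', 'b', 'd'] -> ['d', 'e', 'a', 'b']
'b': index 3 in ['d', 'e', 'a', 'b'] -> ['b', 'd', 'e', 'a']
'b': index 0 in ['b', 'd', 'e', 'a'] -> ['b', 'd', 'e', 'a']
'a': index 3 in ['b', 'd', 'e', 'a'] -> ['a', 'b', 'd', 'e']
'd': index 2 in ['a', 'b', 'd', 'e'] -> ['d', 'a', 'b', 'e']


Output: [1, 1, 3, 0, 3, 3, 0, 3, 2]


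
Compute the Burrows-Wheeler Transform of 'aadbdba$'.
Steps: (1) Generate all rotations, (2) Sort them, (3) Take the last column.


Rotations (sorted):
  0: $aadbdba -> last char: a
  1: a$aadbdb -> last char: b
  2: aadbdba$ -> last char: $
  3: adbdba$a -> last char: a
  4: ba$aadbd -> last char: d
  5: bdba$aad -> last char: d
  6: dba$aadb -> last char: b
  7: dbdba$aa -> last char: a


BWT = ab$addba


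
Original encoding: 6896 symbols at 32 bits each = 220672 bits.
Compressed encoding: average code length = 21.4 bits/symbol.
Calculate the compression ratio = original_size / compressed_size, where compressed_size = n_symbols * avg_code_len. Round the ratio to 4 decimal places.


original_size = n_symbols * orig_bits = 6896 * 32 = 220672 bits
compressed_size = n_symbols * avg_code_len = 6896 * 21.4 = 147574.4 bits
ratio = original_size / compressed_size = 220672 / 147574.4 = 1.4953

Compression ratio = 1.4953


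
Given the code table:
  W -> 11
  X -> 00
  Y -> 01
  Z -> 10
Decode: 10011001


Decoding:
10 -> Z
01 -> Y
10 -> Z
01 -> Y


Result: ZYZY


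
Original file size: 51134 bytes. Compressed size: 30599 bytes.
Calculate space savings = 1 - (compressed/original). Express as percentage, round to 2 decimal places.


ratio = compressed/original = 30599/51134 = 0.598408
savings = 1 - ratio = 1 - 0.598408 = 0.401592
as a percentage: 0.401592 * 100 = 40.16%

Space savings = 1 - 30599/51134 = 40.16%


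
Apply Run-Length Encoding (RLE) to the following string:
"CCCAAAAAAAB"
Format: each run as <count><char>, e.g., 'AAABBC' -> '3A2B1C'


Scanning runs left to right:
  i=0: run of 'C' x 3 -> '3C'
  i=3: run of 'A' x 7 -> '7A'
  i=10: run of 'B' x 1 -> '1B'

RLE = 3C7A1B


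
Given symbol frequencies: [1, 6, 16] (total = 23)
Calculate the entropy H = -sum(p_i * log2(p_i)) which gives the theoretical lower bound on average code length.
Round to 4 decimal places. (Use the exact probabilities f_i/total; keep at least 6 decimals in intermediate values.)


Per-symbol terms -p_i * log2(p_i) with p_i = f_i/23:
  p = 1/23 = 0.043478: log2(p) = -4.523562, -p*log2(p) = 0.196677
  p = 6/23 = 0.260870: log2(p) = -1.938599, -p*log2(p) = 0.505722
  p = 16/23 = 0.695652: log2(p) = -0.523562, -p*log2(p) = 0.364217
H = 0.196677 + 0.505722 + 0.364217 = 1.066616

H = 1.0666 bits/symbol


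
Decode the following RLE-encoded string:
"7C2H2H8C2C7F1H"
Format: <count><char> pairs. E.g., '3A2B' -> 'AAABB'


Expanding each <count><char> pair:
  7C -> 'CCCCCCC'
  2H -> 'HH'
  2H -> 'HH'
  8C -> 'CCCCCCCC'
  2C -> 'CC'
  7F -> 'FFFFFFF'
  1H -> 'H'

Decoded = CCCCCCCHHHHCCCCCCCCCCFFFFFFFH


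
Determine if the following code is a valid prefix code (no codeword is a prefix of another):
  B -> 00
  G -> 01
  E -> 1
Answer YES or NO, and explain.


Checking each pair (does one codeword prefix another?):
  B='00' vs G='01': no prefix
  B='00' vs E='1': no prefix
  G='01' vs B='00': no prefix
  G='01' vs E='1': no prefix
  E='1' vs B='00': no prefix
  E='1' vs G='01': no prefix
No violation found over all pairs.

YES -- this is a valid prefix code. No codeword is a prefix of any other codeword.


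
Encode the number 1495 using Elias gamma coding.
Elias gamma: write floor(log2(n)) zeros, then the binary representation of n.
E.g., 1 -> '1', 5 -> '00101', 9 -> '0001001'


num_bits = floor(log2(1495)) + 1 = 11
leading_zeros = num_bits - 1 = 10
binary(1495) = 10111010111

Elias gamma(1495) = '0000000000' + '10111010111' = 000000000010111010111 (21 bits)


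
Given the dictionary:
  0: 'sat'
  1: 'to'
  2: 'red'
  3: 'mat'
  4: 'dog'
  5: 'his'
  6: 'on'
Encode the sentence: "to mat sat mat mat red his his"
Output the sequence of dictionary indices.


Look up each word in the dictionary:
  'to' -> 1
  'mat' -> 3
  'sat' -> 0
  'mat' -> 3
  'mat' -> 3
  'red' -> 2
  'his' -> 5
  'his' -> 5

Encoded: [1, 3, 0, 3, 3, 2, 5, 5]


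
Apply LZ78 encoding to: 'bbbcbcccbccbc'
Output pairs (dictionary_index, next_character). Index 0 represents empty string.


LZ78 encoding steps:
Dictionary: {0: ''}
Step 1: w='' (idx 0), next='b' -> output (0, 'b'), add 'b' as idx 1
Step 2: w='b' (idx 1), next='b' -> output (1, 'b'), add 'bb' as idx 2
Step 3: w='' (idx 0), next='c' -> output (0, 'c'), add 'c' as idx 3
Step 4: w='b' (idx 1), next='c' -> output (1, 'c'), add 'bc' as idx 4
Step 5: w='c' (idx 3), next='c' -> output (3, 'c'), add 'cc' as idx 5
Step 6: w='bc' (idx 4), next='c' -> output (4, 'c'), add 'bcc' as idx 6
Step 7: w='bc' (idx 4), end of input -> output (4, '')


Encoded: [(0, 'b'), (1, 'b'), (0, 'c'), (1, 'c'), (3, 'c'), (4, 'c'), (4, '')]


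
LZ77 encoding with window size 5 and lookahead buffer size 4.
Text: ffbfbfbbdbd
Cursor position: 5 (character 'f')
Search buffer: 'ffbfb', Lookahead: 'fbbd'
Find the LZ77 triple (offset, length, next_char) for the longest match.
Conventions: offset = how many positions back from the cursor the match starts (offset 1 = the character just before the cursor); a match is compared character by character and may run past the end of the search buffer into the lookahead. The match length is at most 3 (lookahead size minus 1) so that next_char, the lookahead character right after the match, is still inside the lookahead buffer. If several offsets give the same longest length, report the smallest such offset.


Try each offset into the search buffer:
  offset=1 (pos 4, char 'b'): match length 0
  offset=2 (pos 3, char 'f'): match length 2
  offset=3 (pos 2, char 'b'): match length 0
  offset=4 (pos 1, char 'f'): match length 2
  offset=5 (pos 0, char 'f'): match length 1
Longest match has length 2, found at offsets 2, 4; take the smallest, offset 2.
next_char = character at position 5 + 2 = 7 -> 'b'

Best match: offset=2, length=2 (matching 'fb' starting at position 3)
LZ77 triple: (2, 2, 'b')


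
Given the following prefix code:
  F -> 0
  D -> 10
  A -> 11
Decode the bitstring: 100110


Decoding step by step:
Bits 10 -> D
Bits 0 -> F
Bits 11 -> A
Bits 0 -> F


Decoded message: DFAF


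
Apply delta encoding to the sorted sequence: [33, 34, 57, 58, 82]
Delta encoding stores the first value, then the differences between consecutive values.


First value: 33
Deltas:
  34 - 33 = 1
  57 - 34 = 23
  58 - 57 = 1
  82 - 58 = 24


Delta encoded: [33, 1, 23, 1, 24]


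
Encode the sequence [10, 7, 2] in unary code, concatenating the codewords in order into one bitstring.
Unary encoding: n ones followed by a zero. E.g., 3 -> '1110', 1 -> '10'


Encode each number as n ones followed by a terminating 0:
  10 -> 11111111110 (11 bits)
  7 -> 11111110 (8 bits)
  2 -> 110 (3 bits)
Total length = 11 + 8 + 3 = 22 bits.

Unary([10, 7, 2]) = 1111111111011111110110 (22 bits)


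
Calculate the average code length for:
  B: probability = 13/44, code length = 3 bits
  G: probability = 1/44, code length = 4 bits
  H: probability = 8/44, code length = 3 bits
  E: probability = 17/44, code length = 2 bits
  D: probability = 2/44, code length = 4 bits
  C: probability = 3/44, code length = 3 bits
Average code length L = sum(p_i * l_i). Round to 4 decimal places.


Weighted contributions p_i * l_i:
  B: (13/44) * 3 = 39/44
  G: (1/44) * 4 = 4/44
  H: (8/44) * 3 = 24/44
  E: (17/44) * 2 = 34/44
  D: (2/44) * 4 = 8/44
  C: (3/44) * 3 = 9/44
Sum = (39 + 4 + 24 + 34 + 8 + 9)/44 = 118/44

L = 118/44 = 2.6818 bits/symbol


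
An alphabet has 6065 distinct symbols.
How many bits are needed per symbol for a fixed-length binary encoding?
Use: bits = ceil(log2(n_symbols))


log2(6065) = 12.5663
Bracket: 2^12 = 4096 < 6065 <= 2^13 = 8192
So ceil(log2(6065)) = 13

bits = ceil(log2(6065)) = ceil(12.5663) = 13 bits


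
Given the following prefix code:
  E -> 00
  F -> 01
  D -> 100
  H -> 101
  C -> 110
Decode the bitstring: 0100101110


Decoding step by step:
Bits 01 -> F
Bits 00 -> E
Bits 101 -> H
Bits 110 -> C


Decoded message: FEHC


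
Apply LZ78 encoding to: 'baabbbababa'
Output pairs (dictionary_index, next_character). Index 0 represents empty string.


LZ78 encoding steps:
Dictionary: {0: ''}
Step 1: w='' (idx 0), next='b' -> output (0, 'b'), add 'b' as idx 1
Step 2: w='' (idx 0), next='a' -> output (0, 'a'), add 'a' as idx 2
Step 3: w='a' (idx 2), next='b' -> output (2, 'b'), add 'ab' as idx 3
Step 4: w='b' (idx 1), next='b' -> output (1, 'b'), add 'bb' as idx 4
Step 5: w='ab' (idx 3), next='a' -> output (3, 'a'), add 'aba' as idx 5
Step 6: w='b' (idx 1), next='a' -> output (1, 'a'), add 'ba' as idx 6


Encoded: [(0, 'b'), (0, 'a'), (2, 'b'), (1, 'b'), (3, 'a'), (1, 'a')]


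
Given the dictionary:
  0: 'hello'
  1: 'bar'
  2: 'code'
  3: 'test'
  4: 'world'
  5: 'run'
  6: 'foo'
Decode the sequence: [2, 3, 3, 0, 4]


Look up each index in the dictionary:
  2 -> 'code'
  3 -> 'test'
  3 -> 'test'
  0 -> 'hello'
  4 -> 'world'

Decoded: "code test test hello world"


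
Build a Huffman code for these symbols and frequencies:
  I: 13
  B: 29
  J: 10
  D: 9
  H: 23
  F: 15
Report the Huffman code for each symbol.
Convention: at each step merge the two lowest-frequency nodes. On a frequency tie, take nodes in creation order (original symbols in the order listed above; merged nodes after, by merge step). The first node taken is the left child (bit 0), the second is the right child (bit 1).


Huffman tree construction:
Step 1: Merge D(9) + J(10) = 19
Step 2: Merge I(13) + F(15) = 28
Step 3: Merge (D+J)(19) + H(23) = 42
Step 4: Merge (I+F)(28) + B(29) = 57
Step 5: Merge ((D+J)+H)(42) + ((I+F)+B)(57) = 99
Read each symbol's code off the tree from the root (left child = 0, right child = 1).

Codes:
  I: 100 (length 3)
  B: 11 (length 2)
  J: 001 (length 3)
  D: 000 (length 3)
  H: 01 (length 2)
  F: 101 (length 3)
Average code length: 245/99 = 2.4747 bits/symbol


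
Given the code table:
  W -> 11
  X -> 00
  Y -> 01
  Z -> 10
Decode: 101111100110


Decoding:
10 -> Z
11 -> W
11 -> W
10 -> Z
01 -> Y
10 -> Z


Result: ZWWZYZ


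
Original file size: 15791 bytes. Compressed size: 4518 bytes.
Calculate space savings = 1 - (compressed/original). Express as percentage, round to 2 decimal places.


ratio = compressed/original = 4518/15791 = 0.286112
savings = 1 - ratio = 1 - 0.286112 = 0.713888
as a percentage: 0.713888 * 100 = 71.39%

Space savings = 1 - 4518/15791 = 71.39%


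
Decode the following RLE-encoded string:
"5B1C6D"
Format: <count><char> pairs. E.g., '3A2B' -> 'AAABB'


Expanding each <count><char> pair:
  5B -> 'BBBBB'
  1C -> 'C'
  6D -> 'DDDDDD'

Decoded = BBBBBCDDDDDD


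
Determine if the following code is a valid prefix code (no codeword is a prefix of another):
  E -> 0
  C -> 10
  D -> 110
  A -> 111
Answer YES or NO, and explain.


Checking each pair (does one codeword prefix another?):
  E='0' vs C='10': no prefix
  E='0' vs D='110': no prefix
  E='0' vs A='111': no prefix
  C='10' vs E='0': no prefix
  C='10' vs D='110': no prefix
  C='10' vs A='111': no prefix
  D='110' vs E='0': no prefix
  D='110' vs C='10': no prefix
  D='110' vs A='111': no prefix
  A='111' vs E='0': no prefix
  A='111' vs C='10': no prefix
  A='111' vs D='110': no prefix
No violation found over all pairs.

YES -- this is a valid prefix code. No codeword is a prefix of any other codeword.


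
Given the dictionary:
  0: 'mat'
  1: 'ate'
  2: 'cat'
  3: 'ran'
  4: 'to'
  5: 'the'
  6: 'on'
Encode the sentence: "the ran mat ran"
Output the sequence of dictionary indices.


Look up each word in the dictionary:
  'the' -> 5
  'ran' -> 3
  'mat' -> 0
  'ran' -> 3

Encoded: [5, 3, 0, 3]


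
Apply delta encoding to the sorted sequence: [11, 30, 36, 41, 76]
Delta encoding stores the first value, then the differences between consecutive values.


First value: 11
Deltas:
  30 - 11 = 19
  36 - 30 = 6
  41 - 36 = 5
  76 - 41 = 35


Delta encoded: [11, 19, 6, 5, 35]


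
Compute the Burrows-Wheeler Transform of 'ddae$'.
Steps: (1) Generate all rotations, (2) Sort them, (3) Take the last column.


Rotations (sorted):
  0: $ddae -> last char: e
  1: ae$dd -> last char: d
  2: dae$d -> last char: d
  3: ddae$ -> last char: $
  4: e$dda -> last char: a


BWT = edd$a


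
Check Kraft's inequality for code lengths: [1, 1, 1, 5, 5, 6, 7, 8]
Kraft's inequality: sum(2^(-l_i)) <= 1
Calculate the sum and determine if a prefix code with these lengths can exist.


Sum = 2^(-1) + 2^(-1) + 2^(-1) + 2^(-5) + 2^(-5) + 2^(-6) + 2^(-7) + 2^(-8)
    = 0.5 + 0.5 + 0.5 + 0.03125 + 0.03125 + 0.015625 + 0.0078125 + 0.00390625
    = 407/256 = 1.58984375
Since 1.58984375 > 1, Kraft's inequality is NOT satisfied.
A prefix code with these lengths CANNOT exist.

Kraft sum = 1.58984375. Not satisfied.


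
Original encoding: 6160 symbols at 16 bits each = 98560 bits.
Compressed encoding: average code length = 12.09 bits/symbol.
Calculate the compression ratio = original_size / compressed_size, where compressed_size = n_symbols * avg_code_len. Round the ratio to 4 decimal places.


original_size = n_symbols * orig_bits = 6160 * 16 = 98560 bits
compressed_size = n_symbols * avg_code_len = 6160 * 12.09 = 74474.4 bits
ratio = original_size / compressed_size = 98560 / 74474.4 = 1.3234

Compression ratio = 1.3234


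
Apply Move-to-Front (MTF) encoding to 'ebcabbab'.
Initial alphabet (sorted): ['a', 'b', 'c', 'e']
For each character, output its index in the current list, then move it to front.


MTF encoding:
'e': index 3 in ['a', 'b', 'c', 'e'] -> ['e', 'a', 'b', 'c']
'b': index 2 in ['e', 'a', 'b', 'c'] -> ['b', 'e', 'a', 'c']
'c': index 3 in ['b', 'e', 'a', 'c'] -> ['c', 'b', 'e', 'a']
'a': index 3 in ['c', 'b', 'e', 'a'] -> ['a', 'c', 'b', 'e']
'b': index 2 in ['a', 'c', 'b', 'e'] -> ['b', 'a', 'c', 'e']
'b': index 0 in ['b', 'a', 'c', 'e'] -> ['b', 'a', 'c', 'e']
'a': index 1 in ['b', 'a', 'c', 'e'] -> ['a', 'b', 'c', 'e']
'b': index 1 in ['a', 'b', 'c', 'e'] -> ['b', 'a', 'c', 'e']


Output: [3, 2, 3, 3, 2, 0, 1, 1]


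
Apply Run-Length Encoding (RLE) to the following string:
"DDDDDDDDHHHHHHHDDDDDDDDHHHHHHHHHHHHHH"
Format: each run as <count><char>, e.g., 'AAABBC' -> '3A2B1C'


Scanning runs left to right:
  i=0: run of 'D' x 8 -> '8D'
  i=8: run of 'H' x 7 -> '7H'
  i=15: run of 'D' x 8 -> '8D'
  i=23: run of 'H' x 14 -> '14H'

RLE = 8D7H8D14H


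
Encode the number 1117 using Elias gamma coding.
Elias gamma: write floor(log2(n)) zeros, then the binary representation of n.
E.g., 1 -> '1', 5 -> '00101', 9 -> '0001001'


num_bits = floor(log2(1117)) + 1 = 11
leading_zeros = num_bits - 1 = 10
binary(1117) = 10001011101

Elias gamma(1117) = '0000000000' + '10001011101' = 000000000010001011101 (21 bits)


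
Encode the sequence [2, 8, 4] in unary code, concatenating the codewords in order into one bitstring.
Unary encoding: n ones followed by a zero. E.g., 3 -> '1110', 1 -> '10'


Encode each number as n ones followed by a terminating 0:
  2 -> 110 (3 bits)
  8 -> 111111110 (9 bits)
  4 -> 11110 (5 bits)
Total length = 3 + 9 + 5 = 17 bits.

Unary([2, 8, 4]) = 11011111111011110 (17 bits)


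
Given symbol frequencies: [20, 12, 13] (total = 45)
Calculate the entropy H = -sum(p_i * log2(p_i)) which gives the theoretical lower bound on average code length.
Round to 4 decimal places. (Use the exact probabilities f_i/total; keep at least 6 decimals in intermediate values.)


Per-symbol terms -p_i * log2(p_i) with p_i = f_i/45:
  p = 20/45 = 0.444444: log2(p) = -1.169925, -p*log2(p) = 0.519967
  p = 12/45 = 0.266667: log2(p) = -1.906891, -p*log2(p) = 0.508504
  p = 13/45 = 0.288889: log2(p) = -1.791413, -p*log2(p) = 0.517519
H = 0.519967 + 0.508504 + 0.517519 = 1.545990

H = 1.546 bits/symbol


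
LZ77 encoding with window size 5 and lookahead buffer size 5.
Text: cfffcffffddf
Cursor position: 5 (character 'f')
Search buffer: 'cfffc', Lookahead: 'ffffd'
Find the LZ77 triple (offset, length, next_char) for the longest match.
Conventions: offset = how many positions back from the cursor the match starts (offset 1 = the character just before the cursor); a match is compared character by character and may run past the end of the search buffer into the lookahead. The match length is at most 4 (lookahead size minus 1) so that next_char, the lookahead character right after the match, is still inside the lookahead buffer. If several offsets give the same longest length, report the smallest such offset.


Try each offset into the search buffer:
  offset=1 (pos 4, char 'c'): match length 0
  offset=2 (pos 3, char 'f'): match length 1
  offset=3 (pos 2, char 'f'): match length 2
  offset=4 (pos 1, char 'f'): match length 3
  offset=5 (pos 0, char 'c'): match length 0
Longest match has length 3 at offset 4.
next_char = character at position 5 + 3 = 8 -> 'f'

Best match: offset=4, length=3 (matching 'fff' starting at position 1)
LZ77 triple: (4, 3, 'f')


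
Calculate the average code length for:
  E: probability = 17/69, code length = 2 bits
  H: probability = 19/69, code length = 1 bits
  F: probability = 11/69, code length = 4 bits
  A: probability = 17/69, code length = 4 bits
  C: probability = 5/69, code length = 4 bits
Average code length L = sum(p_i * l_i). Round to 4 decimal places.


Weighted contributions p_i * l_i:
  E: (17/69) * 2 = 34/69
  H: (19/69) * 1 = 19/69
  F: (11/69) * 4 = 44/69
  A: (17/69) * 4 = 68/69
  C: (5/69) * 4 = 20/69
Sum = (34 + 19 + 44 + 68 + 20)/69 = 185/69

L = 185/69 = 2.6812 bits/symbol


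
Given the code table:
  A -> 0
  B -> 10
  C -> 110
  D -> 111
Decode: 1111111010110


Decoding:
111 -> D
111 -> D
10 -> B
10 -> B
110 -> C


Result: DDBBC


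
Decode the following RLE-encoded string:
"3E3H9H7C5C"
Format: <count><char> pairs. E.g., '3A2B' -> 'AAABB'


Expanding each <count><char> pair:
  3E -> 'EEE'
  3H -> 'HHH'
  9H -> 'HHHHHHHHH'
  7C -> 'CCCCCCC'
  5C -> 'CCCCC'

Decoded = EEEHHHHHHHHHHHHCCCCCCCCCCCC


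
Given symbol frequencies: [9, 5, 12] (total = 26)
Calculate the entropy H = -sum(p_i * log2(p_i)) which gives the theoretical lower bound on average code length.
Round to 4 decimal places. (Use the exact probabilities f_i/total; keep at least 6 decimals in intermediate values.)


Per-symbol terms -p_i * log2(p_i) with p_i = f_i/26:
  p = 9/26 = 0.346154: log2(p) = -1.530515, -p*log2(p) = 0.529794
  p = 5/26 = 0.192308: log2(p) = -2.378512, -p*log2(p) = 0.457406
  p = 12/26 = 0.461538: log2(p) = -1.115477, -p*log2(p) = 0.514836
H = 0.529794 + 0.457406 + 0.514836 = 1.502036

H = 1.502 bits/symbol


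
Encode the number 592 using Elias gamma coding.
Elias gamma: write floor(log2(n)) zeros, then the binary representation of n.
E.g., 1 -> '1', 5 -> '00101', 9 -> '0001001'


num_bits = floor(log2(592)) + 1 = 10
leading_zeros = num_bits - 1 = 9
binary(592) = 1001010000

Elias gamma(592) = '000000000' + '1001010000' = 0000000001001010000 (19 bits)


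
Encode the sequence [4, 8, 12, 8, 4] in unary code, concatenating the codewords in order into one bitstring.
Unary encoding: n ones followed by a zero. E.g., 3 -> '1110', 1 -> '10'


Encode each number as n ones followed by a terminating 0:
  4 -> 11110 (5 bits)
  8 -> 111111110 (9 bits)
  12 -> 1111111111110 (13 bits)
  8 -> 111111110 (9 bits)
  4 -> 11110 (5 bits)
Total length = 5 + 9 + 13 + 9 + 5 = 41 bits.

Unary([4, 8, 12, 8, 4]) = 11110111111110111111111111011111111011110 (41 bits)


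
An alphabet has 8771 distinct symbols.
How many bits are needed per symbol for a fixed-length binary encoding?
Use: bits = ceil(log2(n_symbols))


log2(8771) = 13.0985
Bracket: 2^13 = 8192 < 8771 <= 2^14 = 16384
So ceil(log2(8771)) = 14

bits = ceil(log2(8771)) = ceil(13.0985) = 14 bits


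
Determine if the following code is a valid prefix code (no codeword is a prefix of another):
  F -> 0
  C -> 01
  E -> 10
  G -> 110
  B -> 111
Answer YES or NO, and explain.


Checking each pair (does one codeword prefix another?):
  F='0' vs C='01': prefix -- VIOLATION

NO -- this is NOT a valid prefix code. F (0) is a prefix of C (01).


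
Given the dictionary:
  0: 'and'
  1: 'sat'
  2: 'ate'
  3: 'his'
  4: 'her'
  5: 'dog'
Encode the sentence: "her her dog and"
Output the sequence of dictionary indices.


Look up each word in the dictionary:
  'her' -> 4
  'her' -> 4
  'dog' -> 5
  'and' -> 0

Encoded: [4, 4, 5, 0]


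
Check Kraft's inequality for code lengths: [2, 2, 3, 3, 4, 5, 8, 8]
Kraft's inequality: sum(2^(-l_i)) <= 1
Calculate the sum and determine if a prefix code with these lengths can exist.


Sum = 2^(-2) + 2^(-2) + 2^(-3) + 2^(-3) + 2^(-4) + 2^(-5) + 2^(-8) + 2^(-8)
    = 0.25 + 0.25 + 0.125 + 0.125 + 0.0625 + 0.03125 + 0.00390625 + 0.00390625
    = 218/256 = 0.8515625
Since 0.8515625 <= 1, Kraft's inequality IS satisfied.
A prefix code with these lengths CAN exist.

Kraft sum = 0.8515625. Satisfied.


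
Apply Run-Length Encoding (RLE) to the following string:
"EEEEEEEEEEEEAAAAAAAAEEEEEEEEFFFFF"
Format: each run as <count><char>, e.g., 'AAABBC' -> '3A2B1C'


Scanning runs left to right:
  i=0: run of 'E' x 12 -> '12E'
  i=12: run of 'A' x 8 -> '8A'
  i=20: run of 'E' x 8 -> '8E'
  i=28: run of 'F' x 5 -> '5F'

RLE = 12E8A8E5F


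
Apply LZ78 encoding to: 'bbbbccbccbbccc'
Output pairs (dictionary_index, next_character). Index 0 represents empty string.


LZ78 encoding steps:
Dictionary: {0: ''}
Step 1: w='' (idx 0), next='b' -> output (0, 'b'), add 'b' as idx 1
Step 2: w='b' (idx 1), next='b' -> output (1, 'b'), add 'bb' as idx 2
Step 3: w='b' (idx 1), next='c' -> output (1, 'c'), add 'bc' as idx 3
Step 4: w='' (idx 0), next='c' -> output (0, 'c'), add 'c' as idx 4
Step 5: w='bc' (idx 3), next='c' -> output (3, 'c'), add 'bcc' as idx 5
Step 6: w='bb' (idx 2), next='c' -> output (2, 'c'), add 'bbc' as idx 6
Step 7: w='c' (idx 4), next='c' -> output (4, 'c'), add 'cc' as idx 7


Encoded: [(0, 'b'), (1, 'b'), (1, 'c'), (0, 'c'), (3, 'c'), (2, 'c'), (4, 'c')]


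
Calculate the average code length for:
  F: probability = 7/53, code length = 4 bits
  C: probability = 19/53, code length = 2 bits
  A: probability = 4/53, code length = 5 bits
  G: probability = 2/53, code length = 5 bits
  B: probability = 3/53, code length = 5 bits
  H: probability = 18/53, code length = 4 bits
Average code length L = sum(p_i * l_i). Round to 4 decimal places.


Weighted contributions p_i * l_i:
  F: (7/53) * 4 = 28/53
  C: (19/53) * 2 = 38/53
  A: (4/53) * 5 = 20/53
  G: (2/53) * 5 = 10/53
  B: (3/53) * 5 = 15/53
  H: (18/53) * 4 = 72/53
Sum = (28 + 38 + 20 + 10 + 15 + 72)/53 = 183/53

L = 183/53 = 3.4528 bits/symbol


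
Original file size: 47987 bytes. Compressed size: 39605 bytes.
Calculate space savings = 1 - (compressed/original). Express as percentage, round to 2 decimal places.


ratio = compressed/original = 39605/47987 = 0.825328
savings = 1 - ratio = 1 - 0.825328 = 0.174672
as a percentage: 0.174672 * 100 = 17.47%

Space savings = 1 - 39605/47987 = 17.47%


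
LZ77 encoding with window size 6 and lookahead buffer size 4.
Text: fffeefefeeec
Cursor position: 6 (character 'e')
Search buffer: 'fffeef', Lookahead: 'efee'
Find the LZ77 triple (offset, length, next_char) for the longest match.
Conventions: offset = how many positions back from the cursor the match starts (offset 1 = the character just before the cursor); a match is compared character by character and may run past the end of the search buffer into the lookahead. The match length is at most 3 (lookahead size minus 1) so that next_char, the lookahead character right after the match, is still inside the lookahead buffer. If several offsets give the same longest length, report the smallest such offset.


Try each offset into the search buffer:
  offset=1 (pos 5, char 'f'): match length 0
  offset=2 (pos 4, char 'e'): match length 3
  offset=3 (pos 3, char 'e'): match length 1
  offset=4 (pos 2, char 'f'): match length 0
  offset=5 (pos 1, char 'f'): match length 0
  offset=6 (pos 0, char 'f'): match length 0
Longest match has length 3 at offset 2.
next_char = character at position 6 + 3 = 9 -> 'e'

Best match: offset=2, length=3 (matching 'efe' starting at position 4)
LZ77 triple: (2, 3, 'e')


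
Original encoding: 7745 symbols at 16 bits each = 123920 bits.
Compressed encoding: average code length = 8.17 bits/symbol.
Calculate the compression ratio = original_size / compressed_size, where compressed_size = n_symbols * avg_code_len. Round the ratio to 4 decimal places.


original_size = n_symbols * orig_bits = 7745 * 16 = 123920 bits
compressed_size = n_symbols * avg_code_len = 7745 * 8.17 = 63276.65 bits
ratio = original_size / compressed_size = 123920 / 63276.65 = 1.9584

Compression ratio = 1.9584


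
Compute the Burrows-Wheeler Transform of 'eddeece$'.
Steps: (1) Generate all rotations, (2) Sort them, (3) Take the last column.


Rotations (sorted):
  0: $eddeece -> last char: e
  1: ce$eddee -> last char: e
  2: ddeece$e -> last char: e
  3: deece$ed -> last char: d
  4: e$eddeec -> last char: c
  5: ece$edde -> last char: e
  6: eddeece$ -> last char: $
  7: eece$edd -> last char: d


BWT = eeedce$d


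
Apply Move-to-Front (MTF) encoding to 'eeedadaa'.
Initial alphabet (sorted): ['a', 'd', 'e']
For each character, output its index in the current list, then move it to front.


MTF encoding:
'e': index 2 in ['a', 'd', 'e'] -> ['e', 'a', 'd']
'e': index 0 in ['e', 'a', 'd'] -> ['e', 'a', 'd']
'e': index 0 in ['e', 'a', 'd'] -> ['e', 'a', 'd']
'd': index 2 in ['e', 'a', 'd'] -> ['d', 'e', 'a']
'a': index 2 in ['d', 'e', 'a'] -> ['a', 'd', 'e']
'd': index 1 in ['a', 'd', 'e'] -> ['d', 'a', 'e']
'a': index 1 in ['d', 'a', 'e'] -> ['a', 'd', 'e']
'a': index 0 in ['a', 'd', 'e'] -> ['a', 'd', 'e']


Output: [2, 0, 0, 2, 2, 1, 1, 0]


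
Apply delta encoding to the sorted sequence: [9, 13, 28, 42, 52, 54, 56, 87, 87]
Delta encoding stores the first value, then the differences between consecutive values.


First value: 9
Deltas:
  13 - 9 = 4
  28 - 13 = 15
  42 - 28 = 14
  52 - 42 = 10
  54 - 52 = 2
  56 - 54 = 2
  87 - 56 = 31
  87 - 87 = 0


Delta encoded: [9, 4, 15, 14, 10, 2, 2, 31, 0]


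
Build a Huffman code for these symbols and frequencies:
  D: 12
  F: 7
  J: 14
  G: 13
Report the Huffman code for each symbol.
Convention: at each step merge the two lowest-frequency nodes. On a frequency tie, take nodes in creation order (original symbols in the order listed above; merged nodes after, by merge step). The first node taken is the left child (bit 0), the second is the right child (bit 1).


Huffman tree construction:
Step 1: Merge F(7) + D(12) = 19
Step 2: Merge G(13) + J(14) = 27
Step 3: Merge (F+D)(19) + (G+J)(27) = 46
Read each symbol's code off the tree from the root (left child = 0, right child = 1).

Codes:
  D: 01 (length 2)
  F: 00 (length 2)
  J: 11 (length 2)
  G: 10 (length 2)
Average code length: 92/46 = 2.0000 bits/symbol


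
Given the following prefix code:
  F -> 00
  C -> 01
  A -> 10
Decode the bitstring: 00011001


Decoding step by step:
Bits 00 -> F
Bits 01 -> C
Bits 10 -> A
Bits 01 -> C


Decoded message: FCAC


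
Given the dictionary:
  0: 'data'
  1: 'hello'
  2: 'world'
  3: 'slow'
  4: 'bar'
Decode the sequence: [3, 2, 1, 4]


Look up each index in the dictionary:
  3 -> 'slow'
  2 -> 'world'
  1 -> 'hello'
  4 -> 'bar'

Decoded: "slow world hello bar"


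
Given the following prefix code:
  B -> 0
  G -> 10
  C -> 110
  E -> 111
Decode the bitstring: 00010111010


Decoding step by step:
Bits 0 -> B
Bits 0 -> B
Bits 0 -> B
Bits 10 -> G
Bits 111 -> E
Bits 0 -> B
Bits 10 -> G


Decoded message: BBBGEBG


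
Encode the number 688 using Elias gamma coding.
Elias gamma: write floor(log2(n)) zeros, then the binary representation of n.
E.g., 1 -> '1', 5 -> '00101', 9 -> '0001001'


num_bits = floor(log2(688)) + 1 = 10
leading_zeros = num_bits - 1 = 9
binary(688) = 1010110000

Elias gamma(688) = '000000000' + '1010110000' = 0000000001010110000 (19 bits)


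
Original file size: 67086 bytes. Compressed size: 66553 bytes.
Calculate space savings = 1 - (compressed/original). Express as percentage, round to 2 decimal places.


ratio = compressed/original = 66553/67086 = 0.992055
savings = 1 - ratio = 1 - 0.992055 = 0.007945
as a percentage: 0.007945 * 100 = 0.79%

Space savings = 1 - 66553/67086 = 0.79%


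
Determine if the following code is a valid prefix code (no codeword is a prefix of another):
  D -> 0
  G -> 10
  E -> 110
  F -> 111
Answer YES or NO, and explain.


Checking each pair (does one codeword prefix another?):
  D='0' vs G='10': no prefix
  D='0' vs E='110': no prefix
  D='0' vs F='111': no prefix
  G='10' vs D='0': no prefix
  G='10' vs E='110': no prefix
  G='10' vs F='111': no prefix
  E='110' vs D='0': no prefix
  E='110' vs G='10': no prefix
  E='110' vs F='111': no prefix
  F='111' vs D='0': no prefix
  F='111' vs G='10': no prefix
  F='111' vs E='110': no prefix
No violation found over all pairs.

YES -- this is a valid prefix code. No codeword is a prefix of any other codeword.


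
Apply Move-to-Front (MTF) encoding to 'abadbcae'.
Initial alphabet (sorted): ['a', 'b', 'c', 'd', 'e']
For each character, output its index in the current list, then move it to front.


MTF encoding:
'a': index 0 in ['a', 'b', 'c', 'd', 'e'] -> ['a', 'b', 'c', 'd', 'e']
'b': index 1 in ['a', 'b', 'c', 'd', 'e'] -> ['b', 'a', 'c', 'd', 'e']
'a': index 1 in ['b', 'a', 'c', 'd', 'e'] -> ['a', 'b', 'c', 'd', 'e']
'd': index 3 in ['a', 'b', 'c', 'd', 'e'] -> ['d', 'a', 'b', 'c', 'e']
'b': index 2 in ['d', 'a', 'b', 'c', 'e'] -> ['b', 'd', 'a', 'c', 'e']
'c': index 3 in ['b', 'd', 'a', 'c', 'e'] -> ['c', 'b', 'd', 'a', 'e']
'a': index 3 in ['c', 'b', 'd', 'a', 'e'] -> ['a', 'c', 'b', 'd', 'e']
'e': index 4 in ['a', 'c', 'b', 'd', 'e'] -> ['e', 'a', 'c', 'b', 'd']


Output: [0, 1, 1, 3, 2, 3, 3, 4]


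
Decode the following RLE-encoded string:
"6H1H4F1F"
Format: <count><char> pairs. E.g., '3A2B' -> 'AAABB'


Expanding each <count><char> pair:
  6H -> 'HHHHHH'
  1H -> 'H'
  4F -> 'FFFF'
  1F -> 'F'

Decoded = HHHHHHHFFFFF


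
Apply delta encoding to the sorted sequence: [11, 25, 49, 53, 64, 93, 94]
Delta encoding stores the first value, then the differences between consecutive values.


First value: 11
Deltas:
  25 - 11 = 14
  49 - 25 = 24
  53 - 49 = 4
  64 - 53 = 11
  93 - 64 = 29
  94 - 93 = 1


Delta encoded: [11, 14, 24, 4, 11, 29, 1]


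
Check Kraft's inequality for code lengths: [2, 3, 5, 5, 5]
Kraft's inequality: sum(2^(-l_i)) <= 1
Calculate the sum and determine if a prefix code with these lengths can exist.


Sum = 2^(-2) + 2^(-3) + 2^(-5) + 2^(-5) + 2^(-5)
    = 0.25 + 0.125 + 0.03125 + 0.03125 + 0.03125
    = 15/32 = 0.46875
Since 0.46875 <= 1, Kraft's inequality IS satisfied.
A prefix code with these lengths CAN exist.

Kraft sum = 0.46875. Satisfied.


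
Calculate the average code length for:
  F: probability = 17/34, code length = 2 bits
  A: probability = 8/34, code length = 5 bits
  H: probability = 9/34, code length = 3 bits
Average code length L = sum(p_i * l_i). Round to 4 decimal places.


Weighted contributions p_i * l_i:
  F: (17/34) * 2 = 34/34
  A: (8/34) * 5 = 40/34
  H: (9/34) * 3 = 27/34
Sum = (34 + 40 + 27)/34 = 101/34

L = 101/34 = 2.9706 bits/symbol


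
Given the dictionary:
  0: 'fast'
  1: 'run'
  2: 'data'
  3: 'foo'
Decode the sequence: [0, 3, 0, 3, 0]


Look up each index in the dictionary:
  0 -> 'fast'
  3 -> 'foo'
  0 -> 'fast'
  3 -> 'foo'
  0 -> 'fast'

Decoded: "fast foo fast foo fast"


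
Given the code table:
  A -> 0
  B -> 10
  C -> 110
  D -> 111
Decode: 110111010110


Decoding:
110 -> C
111 -> D
0 -> A
10 -> B
110 -> C


Result: CDABC


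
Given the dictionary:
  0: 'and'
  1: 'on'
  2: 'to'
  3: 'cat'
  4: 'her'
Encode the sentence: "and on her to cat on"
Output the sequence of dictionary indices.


Look up each word in the dictionary:
  'and' -> 0
  'on' -> 1
  'her' -> 4
  'to' -> 2
  'cat' -> 3
  'on' -> 1

Encoded: [0, 1, 4, 2, 3, 1]


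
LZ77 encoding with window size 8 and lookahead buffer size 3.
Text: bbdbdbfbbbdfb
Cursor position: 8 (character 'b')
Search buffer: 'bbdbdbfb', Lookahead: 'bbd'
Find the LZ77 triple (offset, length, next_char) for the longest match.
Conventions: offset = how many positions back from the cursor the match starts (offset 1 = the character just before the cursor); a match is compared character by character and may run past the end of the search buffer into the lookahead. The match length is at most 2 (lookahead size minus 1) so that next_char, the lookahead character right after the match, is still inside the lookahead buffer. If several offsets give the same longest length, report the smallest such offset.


Try each offset into the search buffer:
  offset=1 (pos 7, char 'b'): match length 2
  offset=2 (pos 6, char 'f'): match length 0
  offset=3 (pos 5, char 'b'): match length 1
  offset=4 (pos 4, char 'd'): match length 0
  offset=5 (pos 3, char 'b'): match length 1
  offset=6 (pos 2, char 'd'): match length 0
  offset=7 (pos 1, char 'b'): match length 1
  offset=8 (pos 0, char 'b'): match length 2
Longest match has length 2, found at offsets 1, 8; take the smallest, offset 1.
next_char = character at position 8 + 2 = 10 -> 'd'

Best match: offset=1, length=2 (matching 'bb' starting at position 7)
LZ77 triple: (1, 2, 'd')


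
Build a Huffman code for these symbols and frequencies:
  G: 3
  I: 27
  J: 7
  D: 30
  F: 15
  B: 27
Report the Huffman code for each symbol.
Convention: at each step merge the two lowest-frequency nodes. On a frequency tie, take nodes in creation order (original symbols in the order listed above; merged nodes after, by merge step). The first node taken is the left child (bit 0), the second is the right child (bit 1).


Huffman tree construction:
Step 1: Merge G(3) + J(7) = 10
Step 2: Merge (G+J)(10) + F(15) = 25
Step 3: Merge ((G+J)+F)(25) + I(27) = 52
Step 4: Merge B(27) + D(30) = 57
Step 5: Merge (((G+J)+F)+I)(52) + (B+D)(57) = 109
Read each symbol's code off the tree from the root (left child = 0, right child = 1).

Codes:
  G: 0000 (length 4)
  I: 01 (length 2)
  J: 0001 (length 4)
  D: 11 (length 2)
  F: 001 (length 3)
  B: 10 (length 2)
Average code length: 253/109 = 2.3211 bits/symbol


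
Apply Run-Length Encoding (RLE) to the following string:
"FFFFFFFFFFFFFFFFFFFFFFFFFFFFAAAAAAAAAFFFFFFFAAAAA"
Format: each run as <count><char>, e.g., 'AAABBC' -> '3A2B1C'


Scanning runs left to right:
  i=0: run of 'F' x 28 -> '28F'
  i=28: run of 'A' x 9 -> '9A'
  i=37: run of 'F' x 7 -> '7F'
  i=44: run of 'A' x 5 -> '5A'

RLE = 28F9A7F5A


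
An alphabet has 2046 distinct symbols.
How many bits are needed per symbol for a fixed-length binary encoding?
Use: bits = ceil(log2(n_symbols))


log2(2046) = 10.9986
Bracket: 2^10 = 1024 < 2046 <= 2^11 = 2048
So ceil(log2(2046)) = 11

bits = ceil(log2(2046)) = ceil(10.9986) = 11 bits


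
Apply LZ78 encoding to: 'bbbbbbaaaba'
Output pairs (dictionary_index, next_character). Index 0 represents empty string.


LZ78 encoding steps:
Dictionary: {0: ''}
Step 1: w='' (idx 0), next='b' -> output (0, 'b'), add 'b' as idx 1
Step 2: w='b' (idx 1), next='b' -> output (1, 'b'), add 'bb' as idx 2
Step 3: w='bb' (idx 2), next='b' -> output (2, 'b'), add 'bbb' as idx 3
Step 4: w='' (idx 0), next='a' -> output (0, 'a'), add 'a' as idx 4
Step 5: w='a' (idx 4), next='a' -> output (4, 'a'), add 'aa' as idx 5
Step 6: w='b' (idx 1), next='a' -> output (1, 'a'), add 'ba' as idx 6


Encoded: [(0, 'b'), (1, 'b'), (2, 'b'), (0, 'a'), (4, 'a'), (1, 'a')]


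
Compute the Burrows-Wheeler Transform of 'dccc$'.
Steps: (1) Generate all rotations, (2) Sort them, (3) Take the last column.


Rotations (sorted):
  0: $dccc -> last char: c
  1: c$dcc -> last char: c
  2: cc$dc -> last char: c
  3: ccc$d -> last char: d
  4: dccc$ -> last char: $


BWT = cccd$


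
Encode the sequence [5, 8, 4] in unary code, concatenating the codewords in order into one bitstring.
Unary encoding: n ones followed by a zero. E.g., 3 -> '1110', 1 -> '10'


Encode each number as n ones followed by a terminating 0:
  5 -> 111110 (6 bits)
  8 -> 111111110 (9 bits)
  4 -> 11110 (5 bits)
Total length = 6 + 9 + 5 = 20 bits.

Unary([5, 8, 4]) = 11111011111111011110 (20 bits)


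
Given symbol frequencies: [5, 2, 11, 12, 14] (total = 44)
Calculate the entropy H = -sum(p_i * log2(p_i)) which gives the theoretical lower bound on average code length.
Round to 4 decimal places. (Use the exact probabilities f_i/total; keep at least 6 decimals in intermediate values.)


Per-symbol terms -p_i * log2(p_i) with p_i = f_i/44:
  p = 5/44 = 0.113636: log2(p) = -3.137504, -p*log2(p) = 0.356534
  p = 2/44 = 0.045455: log2(p) = -4.459432, -p*log2(p) = 0.202701
  p = 11/44 = 0.250000: log2(p) = -2.000000, -p*log2(p) = 0.500000
  p = 12/44 = 0.272727: log2(p) = -1.874469, -p*log2(p) = 0.511219
  p = 14/44 = 0.318182: log2(p) = -1.652077, -p*log2(p) = 0.525661
H = 0.356534 + 0.202701 + 0.500000 + 0.511219 + 0.525661 = 2.096115

H = 2.0961 bits/symbol


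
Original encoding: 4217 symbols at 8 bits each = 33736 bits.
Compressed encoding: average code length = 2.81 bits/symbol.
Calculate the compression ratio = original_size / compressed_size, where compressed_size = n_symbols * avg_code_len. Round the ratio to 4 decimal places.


original_size = n_symbols * orig_bits = 4217 * 8 = 33736 bits
compressed_size = n_symbols * avg_code_len = 4217 * 2.81 = 11849.77 bits
ratio = original_size / compressed_size = 33736 / 11849.77 = 2.847

Compression ratio = 2.847


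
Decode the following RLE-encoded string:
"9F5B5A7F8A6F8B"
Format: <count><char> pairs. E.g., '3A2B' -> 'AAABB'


Expanding each <count><char> pair:
  9F -> 'FFFFFFFFF'
  5B -> 'BBBBB'
  5A -> 'AAAAA'
  7F -> 'FFFFFFF'
  8A -> 'AAAAAAAA'
  6F -> 'FFFFFF'
  8B -> 'BBBBBBBB'

Decoded = FFFFFFFFFBBBBBAAAAAFFFFFFFAAAAAAAAFFFFFFBBBBBBBB


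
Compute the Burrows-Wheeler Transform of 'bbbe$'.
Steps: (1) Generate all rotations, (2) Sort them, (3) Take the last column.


Rotations (sorted):
  0: $bbbe -> last char: e
  1: bbbe$ -> last char: $
  2: bbe$b -> last char: b
  3: be$bb -> last char: b
  4: e$bbb -> last char: b


BWT = e$bbb


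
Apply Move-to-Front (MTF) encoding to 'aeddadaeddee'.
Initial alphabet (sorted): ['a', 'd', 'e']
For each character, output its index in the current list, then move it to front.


MTF encoding:
'a': index 0 in ['a', 'd', 'e'] -> ['a', 'd', 'e']
'e': index 2 in ['a', 'd', 'e'] -> ['e', 'a', 'd']
'd': index 2 in ['e', 'a', 'd'] -> ['d', 'e', 'a']
'd': index 0 in ['d', 'e', 'a'] -> ['d', 'e', 'a']
'a': index 2 in ['d', 'e', 'a'] -> ['a', 'd', 'e']
'd': index 1 in ['a', 'd', 'e'] -> ['d', 'a', 'e']
'a': index 1 in ['d', 'a', 'e'] -> ['a', 'd', 'e']
'e': index 2 in ['a', 'd', 'e'] -> ['e', 'a', 'd']
'd': index 2 in ['e', 'a', 'd'] -> ['d', 'e', 'a']
'd': index 0 in ['d', 'e', 'a'] -> ['d', 'e', 'a']
'e': index 1 in ['d', 'e', 'a'] -> ['e', 'd', 'a']
'e': index 0 in ['e', 'd', 'a'] -> ['e', 'd', 'a']


Output: [0, 2, 2, 0, 2, 1, 1, 2, 2, 0, 1, 0]


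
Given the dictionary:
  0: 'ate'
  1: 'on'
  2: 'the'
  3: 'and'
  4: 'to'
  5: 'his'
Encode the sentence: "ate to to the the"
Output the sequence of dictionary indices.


Look up each word in the dictionary:
  'ate' -> 0
  'to' -> 4
  'to' -> 4
  'the' -> 2
  'the' -> 2

Encoded: [0, 4, 4, 2, 2]


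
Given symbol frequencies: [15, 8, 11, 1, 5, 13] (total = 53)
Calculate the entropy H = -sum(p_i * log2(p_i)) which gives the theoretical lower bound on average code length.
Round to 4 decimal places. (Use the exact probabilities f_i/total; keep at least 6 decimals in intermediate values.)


Per-symbol terms -p_i * log2(p_i) with p_i = f_i/53:
  p = 15/53 = 0.283019: log2(p) = -1.821030, -p*log2(p) = 0.515386
  p = 8/53 = 0.150943: log2(p) = -2.727920, -p*log2(p) = 0.411762
  p = 11/53 = 0.207547: log2(p) = -2.268489, -p*log2(p) = 0.470818
  p = 1/53 = 0.018868: log2(p) = -5.727920, -p*log2(p) = 0.108074
  p = 5/53 = 0.094340: log2(p) = -3.405992, -p*log2(p) = 0.321320
  p = 13/53 = 0.245283: log2(p) = -2.027481, -p*log2(p) = 0.497307
H = 0.515386 + 0.411762 + 0.470818 + 0.108074 + 0.321320 + 0.497307 = 2.324667

H = 2.3247 bits/symbol
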